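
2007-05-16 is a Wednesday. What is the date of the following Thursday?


Current: Wednesday
Target: Thursday
Days ahead: 1

Next Thursday: 2007-05-17


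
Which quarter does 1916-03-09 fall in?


Month: March (month 3)
Q1: Jan-Mar, Q2: Apr-Jun, Q3: Jul-Sep, Q4: Oct-Dec

Q1


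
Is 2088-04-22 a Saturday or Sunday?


Anchor: Jan 1, 2088. With p = 2088 - 1 = 2087: (p + p//4 - p//100 + p//400) mod 7 = (2087 + 521 - 20 + 5) mod 7 = 2593 mod 7 = 3 -> Thursday (Mon=0 ... Sun=6)
Day of year: 113; offset = 112
Weekday index = (3 + 112) mod 7 = 3 -> Thursday
Weekend days: Saturday, Sunday

No


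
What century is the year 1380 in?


Century = (year - 1) // 100 + 1
= (1380 - 1) // 100 + 1
= 1379 // 100 + 1
= 13 + 1

14th century


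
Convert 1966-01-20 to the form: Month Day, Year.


ISO 1966-01-20 parses as year=1966, month=01, day=20
Month 1 -> January

January 20, 1966


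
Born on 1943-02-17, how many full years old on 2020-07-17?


Birth: 1943-02-17
Reference: 2020-07-17
Year difference: 2020 - 1943 = 77

77 years old


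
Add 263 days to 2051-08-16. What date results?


Start: 2051-08-16, add 263 days
August 2051 has 31 days: 31 - 16 = 15 days to August 31 -> 248 left
September 2051 has 30 days -> 218 left
October 2051 has 31 days -> 187 left
November 2051 has 30 days -> 157 left
December 2051 has 31 days -> 126 left
January 2052 has 31 days -> 95 left
February 2052 has 29 days -> 66 left
March 2052 has 31 days -> 35 left
April 2052 has 30 days -> 5 left
May 2052: 5 <= 31 -> lands on May 5

Result: 2052-05-05


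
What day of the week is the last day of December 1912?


December 1912 has 31 days
Anchor: Jan 1, 1912. With p = 1912 - 1 = 1911: (p + p//4 - p//100 + p//400) mod 7 = (1911 + 477 - 19 + 4) mod 7 = 2373 mod 7 = 0 -> Monday (Mon=0 ... Sun=6)
Days before December (Jan-Nov): 335; December 1 index = (0 + 335) mod 7 = 6 -> Sunday
Last day offset: 31 - 1 = 30 days
Weekday index = (6 + 30) mod 7 = 1

Tuesday, December 31


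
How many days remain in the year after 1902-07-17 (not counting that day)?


Day of year: 198 of 365
Remaining = 365 - 198

167 days


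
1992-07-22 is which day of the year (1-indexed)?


Date: July 22, 1992
Days in months 1 through 6: 182
Plus 22 days in July

Day of year: 204


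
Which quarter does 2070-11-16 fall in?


Month: November (month 11)
Q1: Jan-Mar, Q2: Apr-Jun, Q3: Jul-Sep, Q4: Oct-Dec

Q4


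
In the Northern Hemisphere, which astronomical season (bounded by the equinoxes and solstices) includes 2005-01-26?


Date: January 26
Astronomical Winter (approx.; exact equinox/solstice day varies by year): December 21 to March 19
January 26 falls within the Winter window

Winter


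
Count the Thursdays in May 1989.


May 1989 has 31 days
Anchor: Jan 1, 1989. With p = 1989 - 1 = 1988: (p + p//4 - p//100 + p//400) mod 7 = (1988 + 497 - 19 + 4) mod 7 = 2470 mod 7 = 6 -> Sunday (Mon=0 ... Sun=6)
Days before May (Jan-Apr): 120; May 1 index = (6 + 120) mod 7 = 0 -> Monday
First Thursday is May 4
Thursdays: 4, 11, 18, 25

4 Thursdays


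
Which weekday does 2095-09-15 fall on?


Date: September 15, 2095
Anchor: Jan 1, 2095. With p = 2095 - 1 = 2094: (p + p//4 - p//100 + p//400) mod 7 = (2094 + 523 - 20 + 5) mod 7 = 2602 mod 7 = 5 -> Saturday (Mon=0 ... Sun=6)
Days before September (Jan-Aug): 243; offset = 243 + 15 - 1 = 257
Weekday index = (5 + 257) mod 7 = 3

Day of the week: Thursday


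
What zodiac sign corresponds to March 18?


Date: March 18
Conventional tropical zodiac dates: Pisces from February 19 onward; Aries starts March 21
March 18 falls within the Pisces range

Pisces


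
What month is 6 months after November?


November is month 11
11 + 6 = 17; wrap: 17 - 12 = 5

May


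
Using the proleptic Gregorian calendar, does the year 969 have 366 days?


Gregorian leap year rule: divisible by 4, but not by 100, unless also by 400.
969 is not divisible by 4 -> not a leap year

No


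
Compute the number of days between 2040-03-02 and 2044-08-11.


From 2040-03-02 to 2044-08-11
2040-03-02: days before March = 31 + 29 = 60 (2040 is a leap year); day of year = 60 + 2 = 62
2044-08-11: days before August = 31 + 29 + 31 + 30 + 31 + 30 + 31 = 213 (2044 is a leap year); day of year = 213 + 11 = 224
Rest of 2040: 366 - 62 = 304
Full years 2041 (365), 2042 (365), 2043 (365): 1095
Total = 304 + 1095 + 224 = 1623

1623 days


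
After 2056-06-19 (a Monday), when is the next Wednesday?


Current: Monday
Target: Wednesday
Days ahead: 2

Next Wednesday: 2056-06-21


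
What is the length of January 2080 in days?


January 2080

31 days


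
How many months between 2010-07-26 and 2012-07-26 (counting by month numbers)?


From July 2010 to July 2012
2 years * 12 = 24 months = 24

24 months


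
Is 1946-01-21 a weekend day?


Anchor: Jan 1, 1946. With p = 1946 - 1 = 1945: (p + p//4 - p//100 + p//400) mod 7 = (1945 + 486 - 19 + 4) mod 7 = 2416 mod 7 = 1 -> Tuesday (Mon=0 ... Sun=6)
Day of year: 21; offset = 20
Weekday index = (1 + 20) mod 7 = 0 -> Monday
Weekend days: Saturday, Sunday

No


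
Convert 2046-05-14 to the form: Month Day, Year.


ISO 2046-05-14 parses as year=2046, month=05, day=14
Month 5 -> May

May 14, 2046


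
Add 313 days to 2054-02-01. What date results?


Start: 2054-02-01, add 313 days
February 2054 has 28 days: 28 - 1 = 27 days to February 28 -> 286 left
March 2054 has 31 days -> 255 left
April 2054 has 30 days -> 225 left
May 2054 has 31 days -> 194 left
June 2054 has 30 days -> 164 left
July 2054 has 31 days -> 133 left
August 2054 has 31 days -> 102 left
September 2054 has 30 days -> 72 left
October 2054 has 31 days -> 41 left
November 2054 has 30 days -> 11 left
December 2054: 11 <= 31 -> lands on December 11

Result: 2054-12-11


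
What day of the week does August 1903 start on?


Target: August 1, 1903
Anchor: Jan 1, 1903. With p = 1903 - 1 = 1902: (p + p//4 - p//100 + p//400) mod 7 = (1902 + 475 - 19 + 4) mod 7 = 2362 mod 7 = 3 -> Thursday (Mon=0 ... Sun=6)
Days before August (Jan-Jul): 212 days
Weekday index = (3 + 212) mod 7 = 5

Saturday


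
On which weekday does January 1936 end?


January 1936 has 31 days
Anchor: Jan 1, 1936. With p = 1936 - 1 = 1935: (p + p//4 - p//100 + p//400) mod 7 = (1935 + 483 - 19 + 4) mod 7 = 2403 mod 7 = 2 -> Wednesday (Mon=0 ... Sun=6)
January 1 is the anchor itself -> Wednesday
Last day offset: 31 - 1 = 30 days
Weekday index = (2 + 30) mod 7 = 4

Friday, January 31


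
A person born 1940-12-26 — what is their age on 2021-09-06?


Birth: 1940-12-26
Reference: 2021-09-06
Year difference: 2021 - 1940 = 81
Birthday not yet reached in 2021, subtract 1

80 years old


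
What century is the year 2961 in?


Century = (year - 1) // 100 + 1
= (2961 - 1) // 100 + 1
= 2960 // 100 + 1
= 29 + 1

30th century


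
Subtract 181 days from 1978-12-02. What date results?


Start: 1978-12-02, subtract 181 days
Back 2 days from December 2 reaches November 30, 1978 -> 179 left
November 1978 has 30 days -> back to October 31, 1978 -> 149 left
October 1978 has 31 days -> back to September 30, 1978 -> 118 left
September 1978 has 30 days -> back to August 31, 1978 -> 88 left
August 1978 has 31 days -> back to July 31, 1978 -> 57 left
July 1978 has 31 days -> back to June 30, 1978 -> 26 left
June 1978: 30 - 26 = 4 -> lands on June 4

Result: 1978-06-04


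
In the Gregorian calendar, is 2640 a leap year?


Gregorian leap year rule: divisible by 4, but not by 100, unless also by 400.
2640 is divisible by 4 but not 100 -> leap year

Yes


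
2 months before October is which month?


October is month 10
10 - 2 = 8

August


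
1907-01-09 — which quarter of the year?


Month: January (month 1)
Q1: Jan-Mar, Q2: Apr-Jun, Q3: Jul-Sep, Q4: Oct-Dec

Q1


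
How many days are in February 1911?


February 1911 (leap year: no)

28 days


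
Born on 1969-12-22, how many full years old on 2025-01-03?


Birth: 1969-12-22
Reference: 2025-01-03
Year difference: 2025 - 1969 = 56
Birthday not yet reached in 2025, subtract 1

55 years old


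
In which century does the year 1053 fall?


Century = (year - 1) // 100 + 1
= (1053 - 1) // 100 + 1
= 1052 // 100 + 1
= 10 + 1

11th century


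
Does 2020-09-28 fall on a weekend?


Anchor: Jan 1, 2020. With p = 2020 - 1 = 2019: (p + p//4 - p//100 + p//400) mod 7 = (2019 + 504 - 20 + 5) mod 7 = 2508 mod 7 = 2 -> Wednesday (Mon=0 ... Sun=6)
Day of year: 272; offset = 271
Weekday index = (2 + 271) mod 7 = 0 -> Monday
Weekend days: Saturday, Sunday

No


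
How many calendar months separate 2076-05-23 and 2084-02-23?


From May 2076 to February 2084
8 years * 12 = 96 months, minus 3 months = 93

93 months


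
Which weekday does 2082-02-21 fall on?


Date: February 21, 2082
Anchor: Jan 1, 2082. With p = 2082 - 1 = 2081: (p + p//4 - p//100 + p//400) mod 7 = (2081 + 520 - 20 + 5) mod 7 = 2586 mod 7 = 3 -> Thursday (Mon=0 ... Sun=6)
Days before February (Jan): 31; offset = 31 + 21 - 1 = 51
Weekday index = (3 + 51) mod 7 = 5

Day of the week: Saturday


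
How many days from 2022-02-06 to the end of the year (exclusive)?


Day of year: 37 of 365
Remaining = 365 - 37

328 days


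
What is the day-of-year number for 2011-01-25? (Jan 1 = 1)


Date: January 25, 2011
No months before January
Plus 25 days in January

Day of year: 25


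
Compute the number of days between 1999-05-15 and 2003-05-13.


From 1999-05-15 to 2003-05-13
1999-05-15: days before May = 31 + 28 + 31 + 30 = 120 (1999 is not a leap year); day of year = 120 + 15 = 135
2003-05-13: days before May = 31 + 28 + 31 + 30 = 120 (2003 is not a leap year); day of year = 120 + 13 = 133
Rest of 1999: 365 - 135 = 230
Full years 2000 (366), 2001 (365), 2002 (365): 1096
Total = 230 + 1096 + 133 = 1459

1459 days


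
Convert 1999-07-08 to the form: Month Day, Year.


ISO 1999-07-08 parses as year=1999, month=07, day=08
Month 7 -> July

July 8, 1999


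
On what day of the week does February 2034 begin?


Target: February 1, 2034
Anchor: Jan 1, 2034. With p = 2034 - 1 = 2033: (p + p//4 - p//100 + p//400) mod 7 = (2033 + 508 - 20 + 5) mod 7 = 2526 mod 7 = 6 -> Sunday (Mon=0 ... Sun=6)
Days before February (Jan): 31 days
Weekday index = (6 + 31) mod 7 = 2

Wednesday


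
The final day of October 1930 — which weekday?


October 1930 has 31 days
Anchor: Jan 1, 1930. With p = 1930 - 1 = 1929: (p + p//4 - p//100 + p//400) mod 7 = (1929 + 482 - 19 + 4) mod 7 = 2396 mod 7 = 2 -> Wednesday (Mon=0 ... Sun=6)
Days before October (Jan-Sep): 273; October 1 index = (2 + 273) mod 7 = 2 -> Wednesday
Last day offset: 31 - 1 = 30 days
Weekday index = (2 + 30) mod 7 = 4

Friday, October 31


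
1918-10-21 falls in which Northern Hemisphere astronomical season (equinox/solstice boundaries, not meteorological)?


Date: October 21
Astronomical Autumn (approx.; exact equinox/solstice day varies by year): September 22 to December 20
October 21 falls within the Autumn window

Autumn


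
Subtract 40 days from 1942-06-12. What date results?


Start: 1942-06-12, subtract 40 days
Back 12 days from June 12 reaches May 31, 1942 -> 28 left
May 1942: 31 - 28 = 3 -> lands on May 3

Result: 1942-05-03


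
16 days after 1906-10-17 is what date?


Start: 1906-10-17, add 16 days
October 1906 has 31 days: 31 - 17 = 14 days to October 31 -> 2 left
November 1906: 2 <= 30 -> lands on November 2

Result: 1906-11-02


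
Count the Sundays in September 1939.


September 1939 has 30 days
Anchor: Jan 1, 1939. With p = 1939 - 1 = 1938: (p + p//4 - p//100 + p//400) mod 7 = (1938 + 484 - 19 + 4) mod 7 = 2407 mod 7 = 6 -> Sunday (Mon=0 ... Sun=6)
Days before September (Jan-Aug): 243; September 1 index = (6 + 243) mod 7 = 4 -> Friday
First Sunday is September 3
Sundays: 3, 10, 17, 24

4 Sundays


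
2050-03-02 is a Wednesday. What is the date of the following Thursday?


Current: Wednesday
Target: Thursday
Days ahead: 1

Next Thursday: 2050-03-03


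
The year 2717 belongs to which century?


Century = (year - 1) // 100 + 1
= (2717 - 1) // 100 + 1
= 2716 // 100 + 1
= 27 + 1

28th century


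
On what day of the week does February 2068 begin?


Target: February 1, 2068
Anchor: Jan 1, 2068. With p = 2068 - 1 = 2067: (p + p//4 - p//100 + p//400) mod 7 = (2067 + 516 - 20 + 5) mod 7 = 2568 mod 7 = 6 -> Sunday (Mon=0 ... Sun=6)
Days before February (Jan): 31 days
Weekday index = (6 + 31) mod 7 = 2

Wednesday


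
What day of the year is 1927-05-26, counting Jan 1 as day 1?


Date: May 26, 1927
Days in months 1 through 4: 120
Plus 26 days in May

Day of year: 146


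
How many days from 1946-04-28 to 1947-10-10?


From 1946-04-28 to 1947-10-10
1946-04-28: days before April = 31 + 28 + 31 = 90 (1946 is not a leap year); day of year = 90 + 28 = 118
1947-10-10: days before October = 31 + 28 + 31 + 30 + 31 + 30 + 31 + 31 + 30 = 273 (1947 is not a leap year); day of year = 273 + 10 = 283
Rest of 1946: 365 - 118 = 247
Total = 247 + 283 = 530

530 days


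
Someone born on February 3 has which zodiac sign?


Date: February 3
Conventional tropical zodiac dates: Aquarius from January 20 onward; Pisces starts February 19
February 3 falls within the Aquarius range

Aquarius


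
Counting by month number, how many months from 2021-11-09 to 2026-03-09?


From November 2021 to March 2026
5 years * 12 = 60 months, minus 8 months = 52

52 months


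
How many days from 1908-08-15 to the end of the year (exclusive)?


Day of year: 228 of 366
Remaining = 366 - 228

138 days


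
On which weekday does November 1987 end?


November 1987 has 30 days
Anchor: Jan 1, 1987. With p = 1987 - 1 = 1986: (p + p//4 - p//100 + p//400) mod 7 = (1986 + 496 - 19 + 4) mod 7 = 2467 mod 7 = 3 -> Thursday (Mon=0 ... Sun=6)
Days before November (Jan-Oct): 304; November 1 index = (3 + 304) mod 7 = 6 -> Sunday
Last day offset: 30 - 1 = 29 days
Weekday index = (6 + 29) mod 7 = 0

Monday, November 30


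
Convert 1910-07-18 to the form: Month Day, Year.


ISO 1910-07-18 parses as year=1910, month=07, day=18
Month 7 -> July

July 18, 1910


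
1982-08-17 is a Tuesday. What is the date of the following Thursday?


Current: Tuesday
Target: Thursday
Days ahead: 2

Next Thursday: 1982-08-19


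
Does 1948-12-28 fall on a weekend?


Anchor: Jan 1, 1948. With p = 1948 - 1 = 1947: (p + p//4 - p//100 + p//400) mod 7 = (1947 + 486 - 19 + 4) mod 7 = 2418 mod 7 = 3 -> Thursday (Mon=0 ... Sun=6)
Day of year: 363; offset = 362
Weekday index = (3 + 362) mod 7 = 1 -> Tuesday
Weekend days: Saturday, Sunday

No


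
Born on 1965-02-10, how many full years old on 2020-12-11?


Birth: 1965-02-10
Reference: 2020-12-11
Year difference: 2020 - 1965 = 55

55 years old


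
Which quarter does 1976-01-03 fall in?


Month: January (month 1)
Q1: Jan-Mar, Q2: Apr-Jun, Q3: Jul-Sep, Q4: Oct-Dec

Q1


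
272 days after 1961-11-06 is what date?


Start: 1961-11-06, add 272 days
November 1961 has 30 days: 30 - 6 = 24 days to November 30 -> 248 left
December 1961 has 31 days -> 217 left
January 1962 has 31 days -> 186 left
February 1962 has 28 days -> 158 left
March 1962 has 31 days -> 127 left
April 1962 has 30 days -> 97 left
May 1962 has 31 days -> 66 left
June 1962 has 30 days -> 36 left
July 1962 has 31 days -> 5 left
August 1962: 5 <= 31 -> lands on August 5

Result: 1962-08-05


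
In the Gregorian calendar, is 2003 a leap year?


Gregorian leap year rule: divisible by 4, but not by 100, unless also by 400.
2003 is not divisible by 4 -> not a leap year

No


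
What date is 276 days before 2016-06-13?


Start: 2016-06-13, subtract 276 days
Back 13 days from June 13 reaches May 31, 2016 -> 263 left
May 2016 has 31 days -> back to April 30, 2016 -> 232 left
April 2016 has 30 days -> back to March 31, 2016 -> 202 left
March 2016 has 31 days -> back to February 29, 2016 -> 171 left
February 2016 has 29 days -> back to January 31, 2016 -> 142 left
January 2016 has 31 days -> back to December 31, 2015 -> 111 left
December 2015 has 31 days -> back to November 30, 2015 -> 80 left
November 2015 has 30 days -> back to October 31, 2015 -> 50 left
October 2015 has 31 days -> back to September 30, 2015 -> 19 left
September 2015: 30 - 19 = 11 -> lands on September 11

Result: 2015-09-11


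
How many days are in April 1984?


April 1984

30 days


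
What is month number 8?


Month 8 of 12

August


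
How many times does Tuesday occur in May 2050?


May 2050 has 31 days
Anchor: Jan 1, 2050. With p = 2050 - 1 = 2049: (p + p//4 - p//100 + p//400) mod 7 = (2049 + 512 - 20 + 5) mod 7 = 2546 mod 7 = 5 -> Saturday (Mon=0 ... Sun=6)
Days before May (Jan-Apr): 120; May 1 index = (5 + 120) mod 7 = 6 -> Sunday
First Tuesday is May 3
Tuesdays: 3, 10, 17, 24, 31

5 Tuesdays


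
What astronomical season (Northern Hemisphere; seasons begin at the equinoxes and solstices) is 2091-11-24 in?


Date: November 24
Astronomical Autumn (approx.; exact equinox/solstice day varies by year): September 22 to December 20
November 24 falls within the Autumn window

Autumn


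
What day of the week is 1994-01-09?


Date: January 9, 1994
Anchor: Jan 1, 1994. With p = 1994 - 1 = 1993: (p + p//4 - p//100 + p//400) mod 7 = (1993 + 498 - 19 + 4) mod 7 = 2476 mod 7 = 5 -> Saturday (Mon=0 ... Sun=6)
Days into year = 9 - 1 = 8
Weekday index = (5 + 8) mod 7 = 6

Day of the week: Sunday


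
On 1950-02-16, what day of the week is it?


Date: February 16, 1950
Anchor: Jan 1, 1950. With p = 1950 - 1 = 1949: (p + p//4 - p//100 + p//400) mod 7 = (1949 + 487 - 19 + 4) mod 7 = 2421 mod 7 = 6 -> Sunday (Mon=0 ... Sun=6)
Days before February (Jan): 31; offset = 31 + 16 - 1 = 46
Weekday index = (6 + 46) mod 7 = 3

Day of the week: Thursday


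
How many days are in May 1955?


May 1955

31 days


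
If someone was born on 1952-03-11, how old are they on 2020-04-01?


Birth: 1952-03-11
Reference: 2020-04-01
Year difference: 2020 - 1952 = 68

68 years old


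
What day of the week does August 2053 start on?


Target: August 1, 2053
Anchor: Jan 1, 2053. With p = 2053 - 1 = 2052: (p + p//4 - p//100 + p//400) mod 7 = (2052 + 513 - 20 + 5) mod 7 = 2550 mod 7 = 2 -> Wednesday (Mon=0 ... Sun=6)
Days before August (Jan-Jul): 212 days
Weekday index = (2 + 212) mod 7 = 4

Friday


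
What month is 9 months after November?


November is month 11
11 + 9 = 20; wrap: 20 - 12 = 8

August


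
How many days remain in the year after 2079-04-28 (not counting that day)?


Day of year: 118 of 365
Remaining = 365 - 118

247 days


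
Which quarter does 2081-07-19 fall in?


Month: July (month 7)
Q1: Jan-Mar, Q2: Apr-Jun, Q3: Jul-Sep, Q4: Oct-Dec

Q3


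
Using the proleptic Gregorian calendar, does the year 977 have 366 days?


Gregorian leap year rule: divisible by 4, but not by 100, unless also by 400.
977 is not divisible by 4 -> not a leap year

No


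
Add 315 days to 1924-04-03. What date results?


Start: 1924-04-03, add 315 days
April 1924 has 30 days: 30 - 3 = 27 days to April 30 -> 288 left
May 1924 has 31 days -> 257 left
June 1924 has 30 days -> 227 left
July 1924 has 31 days -> 196 left
August 1924 has 31 days -> 165 left
September 1924 has 30 days -> 135 left
October 1924 has 31 days -> 104 left
November 1924 has 30 days -> 74 left
December 1924 has 31 days -> 43 left
January 1925 has 31 days -> 12 left
February 1925: 12 <= 28 -> lands on February 12

Result: 1925-02-12


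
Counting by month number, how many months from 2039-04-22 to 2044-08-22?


From April 2039 to August 2044
5 years * 12 = 60 months, plus 4 months = 64

64 months


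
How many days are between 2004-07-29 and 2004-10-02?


From 2004-07-29 to 2004-10-02
2004-07-29: days before July = 31 + 29 + 31 + 30 + 31 + 30 = 182 (2004 is a leap year); day of year = 182 + 29 = 211
2004-10-02: days before October = 31 + 29 + 31 + 30 + 31 + 30 + 31 + 31 + 30 = 274 (2004 is a leap year); day of year = 274 + 2 = 276
Same year: 276 - 211 = 65

65 days


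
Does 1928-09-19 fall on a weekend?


Anchor: Jan 1, 1928. With p = 1928 - 1 = 1927: (p + p//4 - p//100 + p//400) mod 7 = (1927 + 481 - 19 + 4) mod 7 = 2393 mod 7 = 6 -> Sunday (Mon=0 ... Sun=6)
Day of year: 263; offset = 262
Weekday index = (6 + 262) mod 7 = 2 -> Wednesday
Weekend days: Saturday, Sunday

No


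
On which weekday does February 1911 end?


February 1911 has 28 days
Anchor: Jan 1, 1911. With p = 1911 - 1 = 1910: (p + p//4 - p//100 + p//400) mod 7 = (1910 + 477 - 19 + 4) mod 7 = 2372 mod 7 = 6 -> Sunday (Mon=0 ... Sun=6)
Days before February (Jan): 31; February 1 index = (6 + 31) mod 7 = 2 -> Wednesday
Last day offset: 28 - 1 = 27 days
Weekday index = (2 + 27) mod 7 = 1

Tuesday, February 28


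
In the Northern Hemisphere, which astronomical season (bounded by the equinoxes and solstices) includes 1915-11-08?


Date: November 8
Astronomical Autumn (approx.; exact equinox/solstice day varies by year): September 22 to December 20
November 8 falls within the Autumn window

Autumn


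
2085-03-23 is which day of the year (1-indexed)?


Date: March 23, 2085
Days in months 1 through 2: 59
Plus 23 days in March

Day of year: 82


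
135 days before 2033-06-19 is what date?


Start: 2033-06-19, subtract 135 days
Back 19 days from June 19 reaches May 31, 2033 -> 116 left
May 2033 has 31 days -> back to April 30, 2033 -> 85 left
April 2033 has 30 days -> back to March 31, 2033 -> 55 left
March 2033 has 31 days -> back to February 28, 2033 -> 24 left
February 2033: 28 - 24 = 4 -> lands on February 4

Result: 2033-02-04


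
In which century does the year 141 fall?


Century = (year - 1) // 100 + 1
= (141 - 1) // 100 + 1
= 140 // 100 + 1
= 1 + 1

2nd century


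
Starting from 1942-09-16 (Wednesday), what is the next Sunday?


Current: Wednesday
Target: Sunday
Days ahead: 4

Next Sunday: 1942-09-20


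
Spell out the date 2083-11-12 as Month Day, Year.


ISO 2083-11-12 parses as year=2083, month=11, day=12
Month 11 -> November

November 12, 2083


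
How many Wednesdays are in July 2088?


July 2088 has 31 days
Anchor: Jan 1, 2088. With p = 2088 - 1 = 2087: (p + p//4 - p//100 + p//400) mod 7 = (2087 + 521 - 20 + 5) mod 7 = 2593 mod 7 = 3 -> Thursday (Mon=0 ... Sun=6)
Days before July (Jan-Jun): 182; July 1 index = (3 + 182) mod 7 = 3 -> Thursday
First Wednesday is July 7
Wednesdays: 7, 14, 21, 28

4 Wednesdays


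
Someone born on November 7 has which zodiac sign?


Date: November 7
Conventional tropical zodiac dates: Scorpio from October 23 onward; Sagittarius starts November 22
November 7 falls within the Scorpio range

Scorpio


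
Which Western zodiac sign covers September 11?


Date: September 11
Conventional tropical zodiac dates: Virgo from August 23 onward; Libra starts September 23
September 11 falls within the Virgo range

Virgo


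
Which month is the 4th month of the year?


Month 4 of 12

April


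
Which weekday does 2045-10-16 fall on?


Date: October 16, 2045
Anchor: Jan 1, 2045. With p = 2045 - 1 = 2044: (p + p//4 - p//100 + p//400) mod 7 = (2044 + 511 - 20 + 5) mod 7 = 2540 mod 7 = 6 -> Sunday (Mon=0 ... Sun=6)
Days before October (Jan-Sep): 273; offset = 273 + 16 - 1 = 288
Weekday index = (6 + 288) mod 7 = 0

Day of the week: Monday


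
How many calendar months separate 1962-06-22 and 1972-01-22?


From June 1962 to January 1972
10 years * 12 = 120 months, minus 5 months = 115

115 months


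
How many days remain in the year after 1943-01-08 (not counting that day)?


Day of year: 8 of 365
Remaining = 365 - 8

357 days


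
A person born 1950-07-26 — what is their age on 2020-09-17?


Birth: 1950-07-26
Reference: 2020-09-17
Year difference: 2020 - 1950 = 70

70 years old


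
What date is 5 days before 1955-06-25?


Start: 1955-06-25, subtract 5 days
25 - 5 = 20 stays within June 1955

Result: 1955-06-20


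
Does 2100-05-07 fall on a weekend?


Anchor: Jan 1, 2100. With p = 2100 - 1 = 2099: (p + p//4 - p//100 + p//400) mod 7 = (2099 + 524 - 20 + 5) mod 7 = 2608 mod 7 = 4 -> Friday (Mon=0 ... Sun=6)
Day of year: 127; offset = 126
Weekday index = (4 + 126) mod 7 = 4 -> Friday
Weekend days: Saturday, Sunday

No


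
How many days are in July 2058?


July 2058

31 days


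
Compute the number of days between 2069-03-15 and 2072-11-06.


From 2069-03-15 to 2072-11-06
2069-03-15: days before March = 31 + 28 = 59 (2069 is not a leap year); day of year = 59 + 15 = 74
2072-11-06: days before November = 31 + 29 + 31 + 30 + 31 + 30 + 31 + 31 + 30 + 31 = 305 (2072 is a leap year); day of year = 305 + 6 = 311
Rest of 2069: 365 - 74 = 291
Full years 2070 (365), 2071 (365): 730
Total = 291 + 730 + 311 = 1332

1332 days


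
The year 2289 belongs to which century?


Century = (year - 1) // 100 + 1
= (2289 - 1) // 100 + 1
= 2288 // 100 + 1
= 22 + 1

23rd century


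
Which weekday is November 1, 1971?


Target: November 1, 1971
Anchor: Jan 1, 1971. With p = 1971 - 1 = 1970: (p + p//4 - p//100 + p//400) mod 7 = (1970 + 492 - 19 + 4) mod 7 = 2447 mod 7 = 4 -> Friday (Mon=0 ... Sun=6)
Days before November (Jan-Oct): 304 days
Weekday index = (4 + 304) mod 7 = 0

Monday


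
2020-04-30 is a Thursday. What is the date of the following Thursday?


Current: Thursday
Target: Thursday
Days ahead: 7

Next Thursday: 2020-05-07


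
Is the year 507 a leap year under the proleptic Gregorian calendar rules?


Gregorian leap year rule: divisible by 4, but not by 100, unless also by 400.
507 is not divisible by 4 -> not a leap year

No


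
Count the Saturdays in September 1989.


September 1989 has 30 days
Anchor: Jan 1, 1989. With p = 1989 - 1 = 1988: (p + p//4 - p//100 + p//400) mod 7 = (1988 + 497 - 19 + 4) mod 7 = 2470 mod 7 = 6 -> Sunday (Mon=0 ... Sun=6)
Days before September (Jan-Aug): 243; September 1 index = (6 + 243) mod 7 = 4 -> Friday
First Saturday is September 2
Saturdays: 2, 9, 16, 23, 30

5 Saturdays


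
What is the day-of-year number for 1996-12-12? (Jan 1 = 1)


Date: December 12, 1996
Days in months 1 through 11: 335
Plus 12 days in December

Day of year: 347


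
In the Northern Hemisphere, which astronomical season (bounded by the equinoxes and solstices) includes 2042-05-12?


Date: May 12
Astronomical Spring (approx.; exact equinox/solstice day varies by year): March 20 to June 20
May 12 falls within the Spring window

Spring


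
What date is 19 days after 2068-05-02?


Start: 2068-05-02, add 19 days
May 2068 has 31 days; 2 + 19 = 21 stays within May

Result: 2068-05-21


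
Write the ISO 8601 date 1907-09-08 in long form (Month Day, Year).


ISO 1907-09-08 parses as year=1907, month=09, day=08
Month 9 -> September

September 8, 1907


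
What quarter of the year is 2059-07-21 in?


Month: July (month 7)
Q1: Jan-Mar, Q2: Apr-Jun, Q3: Jul-Sep, Q4: Oct-Dec

Q3


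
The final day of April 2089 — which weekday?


April 2089 has 30 days
Anchor: Jan 1, 2089. With p = 2089 - 1 = 2088: (p + p//4 - p//100 + p//400) mod 7 = (2088 + 522 - 20 + 5) mod 7 = 2595 mod 7 = 5 -> Saturday (Mon=0 ... Sun=6)
Days before April (Jan-Mar): 90; April 1 index = (5 + 90) mod 7 = 4 -> Friday
Last day offset: 30 - 1 = 29 days
Weekday index = (4 + 29) mod 7 = 5

Saturday, April 30


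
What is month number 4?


Month 4 of 12

April


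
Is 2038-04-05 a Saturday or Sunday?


Anchor: Jan 1, 2038. With p = 2038 - 1 = 2037: (p + p//4 - p//100 + p//400) mod 7 = (2037 + 509 - 20 + 5) mod 7 = 2531 mod 7 = 4 -> Friday (Mon=0 ... Sun=6)
Day of year: 95; offset = 94
Weekday index = (4 + 94) mod 7 = 0 -> Monday
Weekend days: Saturday, Sunday

No


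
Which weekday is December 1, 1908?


Target: December 1, 1908
Anchor: Jan 1, 1908. With p = 1908 - 1 = 1907: (p + p//4 - p//100 + p//400) mod 7 = (1907 + 476 - 19 + 4) mod 7 = 2368 mod 7 = 2 -> Wednesday (Mon=0 ... Sun=6)
Days before December (Jan-Nov): 335 days
Weekday index = (2 + 335) mod 7 = 1

Tuesday


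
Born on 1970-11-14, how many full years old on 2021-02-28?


Birth: 1970-11-14
Reference: 2021-02-28
Year difference: 2021 - 1970 = 51
Birthday not yet reached in 2021, subtract 1

50 years old


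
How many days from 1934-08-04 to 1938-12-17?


From 1934-08-04 to 1938-12-17
1934-08-04: days before August = 31 + 28 + 31 + 30 + 31 + 30 + 31 = 212 (1934 is not a leap year); day of year = 212 + 4 = 216
1938-12-17: days before December = 31 + 28 + 31 + 30 + 31 + 30 + 31 + 31 + 30 + 31 + 30 = 334 (1938 is not a leap year); day of year = 334 + 17 = 351
Rest of 1934: 365 - 216 = 149
Full years 1935 (365), 1936 (366), 1937 (365): 1096
Total = 149 + 1096 + 351 = 1596

1596 days


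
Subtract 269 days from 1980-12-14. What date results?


Start: 1980-12-14, subtract 269 days
Back 14 days from December 14 reaches November 30, 1980 -> 255 left
November 1980 has 30 days -> back to October 31, 1980 -> 225 left
October 1980 has 31 days -> back to September 30, 1980 -> 194 left
September 1980 has 30 days -> back to August 31, 1980 -> 164 left
August 1980 has 31 days -> back to July 31, 1980 -> 133 left
July 1980 has 31 days -> back to June 30, 1980 -> 102 left
June 1980 has 30 days -> back to May 31, 1980 -> 72 left
May 1980 has 31 days -> back to April 30, 1980 -> 41 left
April 1980 has 30 days -> back to March 31, 1980 -> 11 left
March 1980: 31 - 11 = 20 -> lands on March 20

Result: 1980-03-20


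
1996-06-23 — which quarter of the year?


Month: June (month 6)
Q1: Jan-Mar, Q2: Apr-Jun, Q3: Jul-Sep, Q4: Oct-Dec

Q2


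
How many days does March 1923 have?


March 1923

31 days


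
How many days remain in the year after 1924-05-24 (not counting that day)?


Day of year: 145 of 366
Remaining = 366 - 145

221 days


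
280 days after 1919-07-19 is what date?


Start: 1919-07-19, add 280 days
July 1919 has 31 days: 31 - 19 = 12 days to July 31 -> 268 left
August 1919 has 31 days -> 237 left
September 1919 has 30 days -> 207 left
October 1919 has 31 days -> 176 left
November 1919 has 30 days -> 146 left
December 1919 has 31 days -> 115 left
January 1920 has 31 days -> 84 left
February 1920 has 29 days -> 55 left
March 1920 has 31 days -> 24 left
April 1920: 24 <= 30 -> lands on April 24

Result: 1920-04-24


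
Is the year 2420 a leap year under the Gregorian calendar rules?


Gregorian leap year rule: divisible by 4, but not by 100, unless also by 400.
2420 is divisible by 4 but not 100 -> leap year

Yes


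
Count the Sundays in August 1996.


August 1996 has 31 days
Anchor: Jan 1, 1996. With p = 1996 - 1 = 1995: (p + p//4 - p//100 + p//400) mod 7 = (1995 + 498 - 19 + 4) mod 7 = 2478 mod 7 = 0 -> Monday (Mon=0 ... Sun=6)
Days before August (Jan-Jul): 213; August 1 index = (0 + 213) mod 7 = 3 -> Thursday
First Sunday is August 4
Sundays: 4, 11, 18, 25

4 Sundays


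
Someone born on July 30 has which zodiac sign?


Date: July 30
Conventional tropical zodiac dates: Leo from July 23 onward; Virgo starts August 23
July 30 falls within the Leo range

Leo


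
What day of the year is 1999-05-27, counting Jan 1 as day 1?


Date: May 27, 1999
Days in months 1 through 4: 120
Plus 27 days in May

Day of year: 147


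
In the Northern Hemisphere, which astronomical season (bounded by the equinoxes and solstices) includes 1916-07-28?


Date: July 28
Astronomical Summer (approx.; exact equinox/solstice day varies by year): June 21 to September 21
July 28 falls within the Summer window

Summer


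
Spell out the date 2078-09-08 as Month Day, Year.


ISO 2078-09-08 parses as year=2078, month=09, day=08
Month 9 -> September

September 8, 2078


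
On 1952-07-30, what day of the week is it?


Date: July 30, 1952
Anchor: Jan 1, 1952. With p = 1952 - 1 = 1951: (p + p//4 - p//100 + p//400) mod 7 = (1951 + 487 - 19 + 4) mod 7 = 2423 mod 7 = 1 -> Tuesday (Mon=0 ... Sun=6)
Days before July (Jan-Jun): 182; offset = 182 + 30 - 1 = 211
Weekday index = (1 + 211) mod 7 = 2

Day of the week: Wednesday


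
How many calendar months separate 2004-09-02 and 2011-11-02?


From September 2004 to November 2011
7 years * 12 = 84 months, plus 2 months = 86

86 months


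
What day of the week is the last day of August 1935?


August 1935 has 31 days
Anchor: Jan 1, 1935. With p = 1935 - 1 = 1934: (p + p//4 - p//100 + p//400) mod 7 = (1934 + 483 - 19 + 4) mod 7 = 2402 mod 7 = 1 -> Tuesday (Mon=0 ... Sun=6)
Days before August (Jan-Jul): 212; August 1 index = (1 + 212) mod 7 = 3 -> Thursday
Last day offset: 31 - 1 = 30 days
Weekday index = (3 + 30) mod 7 = 5

Saturday, August 31


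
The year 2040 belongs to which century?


Century = (year - 1) // 100 + 1
= (2040 - 1) // 100 + 1
= 2039 // 100 + 1
= 20 + 1

21st century


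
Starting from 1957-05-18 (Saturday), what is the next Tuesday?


Current: Saturday
Target: Tuesday
Days ahead: 3

Next Tuesday: 1957-05-21


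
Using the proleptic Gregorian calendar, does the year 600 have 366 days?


Gregorian leap year rule: divisible by 4, but not by 100, unless also by 400.
600 is divisible by 100 but not 400 -> not a leap year

No


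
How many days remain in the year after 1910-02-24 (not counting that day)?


Day of year: 55 of 365
Remaining = 365 - 55

310 days


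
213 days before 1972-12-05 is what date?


Start: 1972-12-05, subtract 213 days
Back 5 days from December 5 reaches November 30, 1972 -> 208 left
November 1972 has 30 days -> back to October 31, 1972 -> 178 left
October 1972 has 31 days -> back to September 30, 1972 -> 147 left
September 1972 has 30 days -> back to August 31, 1972 -> 117 left
August 1972 has 31 days -> back to July 31, 1972 -> 86 left
July 1972 has 31 days -> back to June 30, 1972 -> 55 left
June 1972 has 30 days -> back to May 31, 1972 -> 25 left
May 1972: 31 - 25 = 6 -> lands on May 6

Result: 1972-05-06


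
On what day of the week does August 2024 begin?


Target: August 1, 2024
Anchor: Jan 1, 2024. With p = 2024 - 1 = 2023: (p + p//4 - p//100 + p//400) mod 7 = (2023 + 505 - 20 + 5) mod 7 = 2513 mod 7 = 0 -> Monday (Mon=0 ... Sun=6)
Days before August (Jan-Jul): 213 days
Weekday index = (0 + 213) mod 7 = 3

Thursday


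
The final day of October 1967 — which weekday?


October 1967 has 31 days
Anchor: Jan 1, 1967. With p = 1967 - 1 = 1966: (p + p//4 - p//100 + p//400) mod 7 = (1966 + 491 - 19 + 4) mod 7 = 2442 mod 7 = 6 -> Sunday (Mon=0 ... Sun=6)
Days before October (Jan-Sep): 273; October 1 index = (6 + 273) mod 7 = 6 -> Sunday
Last day offset: 31 - 1 = 30 days
Weekday index = (6 + 30) mod 7 = 1

Tuesday, October 31


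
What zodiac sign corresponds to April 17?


Date: April 17
Conventional tropical zodiac dates: Aries from March 21 onward; Taurus starts April 20
April 17 falls within the Aries range

Aries


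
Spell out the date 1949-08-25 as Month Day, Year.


ISO 1949-08-25 parses as year=1949, month=08, day=25
Month 8 -> August

August 25, 1949


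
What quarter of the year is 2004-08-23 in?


Month: August (month 8)
Q1: Jan-Mar, Q2: Apr-Jun, Q3: Jul-Sep, Q4: Oct-Dec

Q3


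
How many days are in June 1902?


June 1902

30 days


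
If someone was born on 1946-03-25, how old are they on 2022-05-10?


Birth: 1946-03-25
Reference: 2022-05-10
Year difference: 2022 - 1946 = 76

76 years old


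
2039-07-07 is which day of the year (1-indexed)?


Date: July 7, 2039
Days in months 1 through 6: 181
Plus 7 days in July

Day of year: 188


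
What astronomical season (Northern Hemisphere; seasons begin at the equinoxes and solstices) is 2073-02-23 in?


Date: February 23
Astronomical Winter (approx.; exact equinox/solstice day varies by year): December 21 to March 19
February 23 falls within the Winter window

Winter


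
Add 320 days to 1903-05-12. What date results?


Start: 1903-05-12, add 320 days
May 1903 has 31 days: 31 - 12 = 19 days to May 31 -> 301 left
June 1903 has 30 days -> 271 left
July 1903 has 31 days -> 240 left
August 1903 has 31 days -> 209 left
September 1903 has 30 days -> 179 left
October 1903 has 31 days -> 148 left
November 1903 has 30 days -> 118 left
December 1903 has 31 days -> 87 left
January 1904 has 31 days -> 56 left
February 1904 has 29 days -> 27 left
March 1904: 27 <= 31 -> lands on March 27

Result: 1904-03-27


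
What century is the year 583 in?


Century = (year - 1) // 100 + 1
= (583 - 1) // 100 + 1
= 582 // 100 + 1
= 5 + 1

6th century


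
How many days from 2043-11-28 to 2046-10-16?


From 2043-11-28 to 2046-10-16
2043-11-28: days before November = 31 + 28 + 31 + 30 + 31 + 30 + 31 + 31 + 30 + 31 = 304 (2043 is not a leap year); day of year = 304 + 28 = 332
2046-10-16: days before October = 31 + 28 + 31 + 30 + 31 + 30 + 31 + 31 + 30 = 273 (2046 is not a leap year); day of year = 273 + 16 = 289
Rest of 2043: 365 - 332 = 33
Full years 2044 (366), 2045 (365): 731
Total = 33 + 731 + 289 = 1053

1053 days


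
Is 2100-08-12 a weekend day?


Anchor: Jan 1, 2100. With p = 2100 - 1 = 2099: (p + p//4 - p//100 + p//400) mod 7 = (2099 + 524 - 20 + 5) mod 7 = 2608 mod 7 = 4 -> Friday (Mon=0 ... Sun=6)
Day of year: 224; offset = 223
Weekday index = (4 + 223) mod 7 = 3 -> Thursday
Weekend days: Saturday, Sunday

No


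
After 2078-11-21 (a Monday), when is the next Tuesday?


Current: Monday
Target: Tuesday
Days ahead: 1

Next Tuesday: 2078-11-22


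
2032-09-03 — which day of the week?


Date: September 3, 2032
Anchor: Jan 1, 2032. With p = 2032 - 1 = 2031: (p + p//4 - p//100 + p//400) mod 7 = (2031 + 507 - 20 + 5) mod 7 = 2523 mod 7 = 3 -> Thursday (Mon=0 ... Sun=6)
Days before September (Jan-Aug): 244; offset = 244 + 3 - 1 = 246
Weekday index = (3 + 246) mod 7 = 4

Day of the week: Friday


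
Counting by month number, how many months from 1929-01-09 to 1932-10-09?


From January 1929 to October 1932
3 years * 12 = 36 months, plus 9 months = 45

45 months


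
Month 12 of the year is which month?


Month 12 of 12

December


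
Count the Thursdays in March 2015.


March 2015 has 31 days
Anchor: Jan 1, 2015. With p = 2015 - 1 = 2014: (p + p//4 - p//100 + p//400) mod 7 = (2014 + 503 - 20 + 5) mod 7 = 2502 mod 7 = 3 -> Thursday (Mon=0 ... Sun=6)
Days before March (Jan-Feb): 59; March 1 index = (3 + 59) mod 7 = 6 -> Sunday
First Thursday is March 5
Thursdays: 5, 12, 19, 26

4 Thursdays


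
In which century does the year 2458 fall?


Century = (year - 1) // 100 + 1
= (2458 - 1) // 100 + 1
= 2457 // 100 + 1
= 24 + 1

25th century


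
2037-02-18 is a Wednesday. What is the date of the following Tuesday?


Current: Wednesday
Target: Tuesday
Days ahead: 6

Next Tuesday: 2037-02-24


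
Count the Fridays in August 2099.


August 2099 has 31 days
Anchor: Jan 1, 2099. With p = 2099 - 1 = 2098: (p + p//4 - p//100 + p//400) mod 7 = (2098 + 524 - 20 + 5) mod 7 = 2607 mod 7 = 3 -> Thursday (Mon=0 ... Sun=6)
Days before August (Jan-Jul): 212; August 1 index = (3 + 212) mod 7 = 5 -> Saturday
First Friday is August 7
Fridays: 7, 14, 21, 28

4 Fridays


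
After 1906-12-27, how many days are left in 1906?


Day of year: 361 of 365
Remaining = 365 - 361

4 days


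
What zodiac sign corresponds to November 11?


Date: November 11
Conventional tropical zodiac dates: Scorpio from October 23 onward; Sagittarius starts November 22
November 11 falls within the Scorpio range

Scorpio


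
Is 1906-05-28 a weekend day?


Anchor: Jan 1, 1906. With p = 1906 - 1 = 1905: (p + p//4 - p//100 + p//400) mod 7 = (1905 + 476 - 19 + 4) mod 7 = 2366 mod 7 = 0 -> Monday (Mon=0 ... Sun=6)
Day of year: 148; offset = 147
Weekday index = (0 + 147) mod 7 = 0 -> Monday
Weekend days: Saturday, Sunday

No


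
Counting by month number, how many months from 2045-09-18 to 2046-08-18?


From September 2045 to August 2046
1 year * 12 = 12 months, minus 1 month = 11

11 months
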